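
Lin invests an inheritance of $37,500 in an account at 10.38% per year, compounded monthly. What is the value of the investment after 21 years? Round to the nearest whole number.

Growth factor = (1 + 0.00865)^252 ≈ 8.76201920072.
A ≈ 37,500 × 8.76201920072 ≈ 328,575.7200.

$328,576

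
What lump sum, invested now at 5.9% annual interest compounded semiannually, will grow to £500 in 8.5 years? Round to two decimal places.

Growth factor = (1 + 0.0295)^17 ≈ 1.63926047.
P = 500/1.63926047 ≈ 305.0156.

£305.02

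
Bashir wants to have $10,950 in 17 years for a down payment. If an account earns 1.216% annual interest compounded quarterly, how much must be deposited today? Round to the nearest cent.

$8,907.85

Periodic rate = 1.216%/4 = 0.00304; 68 periods.
P = 10,950/(1 + 0.00304)^68 ≈ 10,950/1.2292526965 ≈ 8,907.8511.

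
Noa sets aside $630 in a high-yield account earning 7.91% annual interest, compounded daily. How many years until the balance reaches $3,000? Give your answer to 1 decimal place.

19.7 years

(1 + 0.000216712)^(365t) = 3,000/630 = 4.7619.
365t·ln(1 + 0.000216712) = ln(4.7619); 365t = 1.5606/0.000216689 ≈ 7202.2522.
t ≈ 19.7322 years.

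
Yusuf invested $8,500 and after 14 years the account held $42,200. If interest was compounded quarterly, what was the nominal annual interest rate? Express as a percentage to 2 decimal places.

11.61%

The 56-period growth factor is 42,200/8,500 = 4.96471.
r/4 = 4.96471^(1/56) − 1 ≈ 0.0290268, so r ≈ 4·0.0290268 = 11.61071%.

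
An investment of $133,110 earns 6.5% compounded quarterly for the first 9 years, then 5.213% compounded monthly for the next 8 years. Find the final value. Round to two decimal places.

After 9 years at 6.5%: 133,110 × 1.78657029872 ≈ 237,810.3725.
Then 8 years at 5.213%: 237,810.3725 × 1.51609320967 ≈ 360,542.6909.

$360,542.69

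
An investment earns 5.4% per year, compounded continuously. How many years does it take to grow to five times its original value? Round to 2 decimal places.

29.80 years

e^(0.054t) = 5, so 0.054t = ln 5 ≈ 1.6094.
t ≈ 1.6094/0.054 ≈ 29.8044.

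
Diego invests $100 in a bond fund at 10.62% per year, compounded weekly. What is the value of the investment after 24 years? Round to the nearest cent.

Growth factor = (1 + 0.1062/52)^1248 ≈ 12.75853962.
A ≈ 100 × 12.75853962 ≈ 1,275.8540.

$1,275.85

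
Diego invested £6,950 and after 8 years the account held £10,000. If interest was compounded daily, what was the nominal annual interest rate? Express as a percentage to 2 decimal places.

4.55%

The 2920-period growth factor is 10,000/6,950 = 1.43885.
r/365 = 1.43885^(1/2920) − 1 ≈ 0.000124612, so r ≈ 365·0.000124612 = 4.54833%.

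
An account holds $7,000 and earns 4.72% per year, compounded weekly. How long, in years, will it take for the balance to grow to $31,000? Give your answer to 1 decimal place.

31.5 years

We need (1 + 0.000907692)^(52t) = 4.4286, so 52t = ln 4.4286 / ln 1.000908 ≈ 1640.1509.
t ≈ 1640.1509/52 = 31.5414 years.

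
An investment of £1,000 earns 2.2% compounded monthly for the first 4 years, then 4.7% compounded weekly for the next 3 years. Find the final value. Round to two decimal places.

Phase 1: 1,000·(1 + 0.022/12)^48 ≈ 1,091.9001.
Phase 2: 1,091.9001·(1 + 0.047/52)^156 ≈ 1,257.1607.

£1,257.16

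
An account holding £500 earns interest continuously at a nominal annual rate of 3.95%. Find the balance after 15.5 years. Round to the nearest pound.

A = P·e^(rt) = 500·e^(0.0395·15.5) = 500·e^0.61225.
e^0.61225 ≈ 1.84457703, so A ≈ 922.2885.

£922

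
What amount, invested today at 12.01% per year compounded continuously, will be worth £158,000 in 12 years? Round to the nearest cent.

£37,389.69

P = A·e^(−rt) = 158,000·e^(−1.4412).
e^(−1.4412) ≈ 0.236643615891, so P ≈ 37,389.6913.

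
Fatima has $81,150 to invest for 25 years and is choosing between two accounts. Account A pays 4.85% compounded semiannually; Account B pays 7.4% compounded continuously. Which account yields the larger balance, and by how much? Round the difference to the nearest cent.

Account A growth factor: (1 + 0.02425)^50 ≈ 3.31358893453; balance ≈ 268,897.7420.
Account B growth factor: e^(0.074·25) = e^1.85 ≈ 6.3598195226; balance ≈ 516,099.3543.
Account B is larger by 247,201.6122.

Account B, by $247,201.61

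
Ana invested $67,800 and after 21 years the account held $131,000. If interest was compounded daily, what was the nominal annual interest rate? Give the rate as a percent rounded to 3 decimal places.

3.136%

The 7665-period growth factor is 131,000/67,800 = 1.93215.
r/365 = 1.93215^(1/7665) − 1 ≈ 0.0000859313, so r ≈ 365·0.0000859313 = 3.13649%.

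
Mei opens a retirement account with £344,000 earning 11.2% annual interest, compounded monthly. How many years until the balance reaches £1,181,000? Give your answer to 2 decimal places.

11.06 years

(1 + 0.00933333)^(12t) = 1,181,000/344,000 = 3.4331.
12t·ln(1 + 0.00933333) = ln(3.4331); 12t = 1.2335/0.00929005 ≈ 132.7738.
t ≈ 11.0645 years.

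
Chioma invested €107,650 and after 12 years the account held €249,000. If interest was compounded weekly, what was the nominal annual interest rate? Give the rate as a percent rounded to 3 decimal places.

6.993%

The 624-period growth factor is 249,000/107,650 = 2.31305.
r/52 = 2.31305^(1/624) − 1 ≈ 0.00134476, so r ≈ 52·0.00134476 = 6.99276%.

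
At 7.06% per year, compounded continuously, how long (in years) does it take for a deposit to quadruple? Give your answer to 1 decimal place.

19.6 years

e^(0.0706t) = 4, so 0.0706t = ln 4 ≈ 1.3863.
t ≈ 1.3863/0.0706 ≈ 19.6359.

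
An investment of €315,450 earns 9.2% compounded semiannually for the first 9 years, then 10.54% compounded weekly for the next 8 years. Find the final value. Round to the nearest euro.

€1,645,612

Phase 1: 315,450·(1 + 0.046)^18 ≈ 708,762.6990.
Phase 2: 708,762.6990·(1 + 0.1054/52)^416 ≈ 1,645,611.5789.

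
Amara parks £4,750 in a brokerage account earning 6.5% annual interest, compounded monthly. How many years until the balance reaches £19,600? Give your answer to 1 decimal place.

(1 + 0.00541667)^(12t) = 19,600/4,750 = 4.1263.
12t·ln(1 + 0.00541667) = ln(4.1263); 12t = 1.4174/0.00540205 ≈ 262.3791.
t ≈ 21.8649 years.

21.9 years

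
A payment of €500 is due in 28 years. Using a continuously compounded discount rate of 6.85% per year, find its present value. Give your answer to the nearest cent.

P = A·e^(−rt) = 500·e^(−1.918).
e^(−1.918) ≈ 0.146900469, so P ≈ 73.4502.

€73.45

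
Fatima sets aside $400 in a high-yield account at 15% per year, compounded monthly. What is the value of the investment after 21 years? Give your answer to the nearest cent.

Growth factor = (1 + 0.0125)^252 ≈ 22.88484817.
A ≈ 400 × 22.88484817 ≈ 9,153.9393.

$9,153.94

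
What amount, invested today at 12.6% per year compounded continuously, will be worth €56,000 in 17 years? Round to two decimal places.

€6,575.51

P = A·e^(−rt) = 56,000·e^(−2.142).
e^(−2.142) ≈ 0.11741976849, so P ≈ 6,575.5070.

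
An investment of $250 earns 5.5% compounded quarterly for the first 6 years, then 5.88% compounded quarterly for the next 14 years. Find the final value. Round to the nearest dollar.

After 6 years at 5.5%: 250 × 1.38784451 ≈ 346.9611.
Then 14 years at 5.88%: 346.9611 × 2.26416974 ≈ 785.5789.

$786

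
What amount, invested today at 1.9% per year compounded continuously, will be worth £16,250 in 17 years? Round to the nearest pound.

P = A·e^(−rt) = 16,250·e^(−0.323).
e^(−0.323) ≈ 0.72397385437, so P ≈ 11,764.5751.

£11,765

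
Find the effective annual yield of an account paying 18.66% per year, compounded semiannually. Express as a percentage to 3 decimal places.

19.530%

EAR = (1 + 18.66%/2)^2 − 1 = (1 + 0.0933)^2 − 1.
(1 + 0.0933)^2 ≈ 1.195305, so EAR ≈ 19.53049%.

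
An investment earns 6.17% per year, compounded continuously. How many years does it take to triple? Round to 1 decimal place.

17.8 years

e^(0.0617t) = 3, so 0.0617t = ln 3 ≈ 1.0986.
t ≈ 1.0986/0.0617 ≈ 17.8057.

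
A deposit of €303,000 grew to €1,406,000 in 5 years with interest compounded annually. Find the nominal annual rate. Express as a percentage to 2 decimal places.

35.93%

The 5-period growth factor is 1,406,000/303,000 = 4.64026.
r = 4.64026^(1/5) − 1 ≈ 0.359279, i.e. 35.92788%.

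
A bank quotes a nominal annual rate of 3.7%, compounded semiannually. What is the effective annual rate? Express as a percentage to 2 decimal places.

3.73%

One year is 2 periods at 0.0185 each: (1 + 0.0185)^2 ≈ 1.037342.
EAR = 1.037342 − 1 ≈ 3.73423%.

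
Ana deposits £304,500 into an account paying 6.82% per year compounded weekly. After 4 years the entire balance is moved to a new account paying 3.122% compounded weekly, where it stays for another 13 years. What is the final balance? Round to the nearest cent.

£600,060.55

After 4 years at 6.82%: 304,500 × 1.31340271564 ≈ 399,931.1269.
Then 13 years at 3.122%: 399,931.1269 × 1.50040971282 ≈ 600,060.5473.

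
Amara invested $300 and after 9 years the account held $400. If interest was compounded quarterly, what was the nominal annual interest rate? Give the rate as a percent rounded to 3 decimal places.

(1 + r/4)^36 = 400/300 = 1.33333.
1 + r/4 = 1.33333^(1/36) ≈ 1.008023, so r/4 ≈ 0.00802318.
r ≈ 4·0.00802318 = 3.20927%.

3.209%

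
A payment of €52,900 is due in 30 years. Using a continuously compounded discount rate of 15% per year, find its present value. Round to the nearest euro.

P = A·e^(−rt) = 52,900·e^(−4.5).
e^(−4.5) ≈ 0.011108996538, so P ≈ 587.6659.

€588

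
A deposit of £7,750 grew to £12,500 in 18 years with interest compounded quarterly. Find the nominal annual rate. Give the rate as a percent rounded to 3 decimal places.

The 72-period growth factor is 12,500/7,750 = 1.6129.
r/4 = 1.6129^(1/72) − 1 ≈ 0.00666148, so r ≈ 4·0.00666148 = 2.66459%.

2.665%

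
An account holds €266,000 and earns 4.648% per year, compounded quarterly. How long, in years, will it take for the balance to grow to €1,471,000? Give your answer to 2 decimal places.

37.01 years

We need (1 + 0.01162)^(4t) = 5.5301, so 4t = ln 5.5301 / ln 1.01162 ≈ 148.0309.
t ≈ 148.0309/4 = 37.0077 years.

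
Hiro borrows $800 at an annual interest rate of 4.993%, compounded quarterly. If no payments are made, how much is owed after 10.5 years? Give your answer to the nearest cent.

Periodic rate = 4.993%/4 = 0.0124825; periods = 4·10.5 = 42.
A = 800·(1 + 0.0124825)^42 ≈ 800·1.683744038 ≈ 1,346.9952.

$1,347.00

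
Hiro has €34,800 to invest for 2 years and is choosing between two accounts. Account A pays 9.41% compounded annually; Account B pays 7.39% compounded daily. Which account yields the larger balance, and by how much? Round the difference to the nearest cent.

Account A growth factor: (1 + 0.0941)^2 ≈ 1.19705481; balance ≈ 41,657.5074.
Account B growth factor: (1 + 0.0739/365)^730 ≈ 1.159263674; balance ≈ 40,342.3759.
Account A is larger by 1,315.1315.

Account A, by €1,315.13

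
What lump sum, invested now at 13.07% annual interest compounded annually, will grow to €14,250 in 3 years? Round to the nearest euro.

Annual rate = 13.07% = 0.1307; 3 periods.
P = 14,250/(1 + 0.1307)^3 ≈ 14,250/1.4455801514 ≈ 9,857.6340.

€9,858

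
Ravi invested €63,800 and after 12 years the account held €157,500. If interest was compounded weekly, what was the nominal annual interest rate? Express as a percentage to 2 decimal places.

7.54%

(1 + r/52)^624 = 157,500/63,800 = 2.46865.
1 + r/52 = 2.46865^(1/624) ≈ 1.001449, so r/52 ≈ 0.00144924.
r ≈ 52·0.00144924 = 7.53606%.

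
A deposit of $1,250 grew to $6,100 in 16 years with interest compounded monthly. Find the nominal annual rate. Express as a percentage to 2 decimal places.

9.95%

The 192-period growth factor is 6,100/1,250 = 4.88.
r/12 = 4.88^(1/192) − 1 ≈ 0.00829014, so r ≈ 12·0.00829014 = 9.94817%.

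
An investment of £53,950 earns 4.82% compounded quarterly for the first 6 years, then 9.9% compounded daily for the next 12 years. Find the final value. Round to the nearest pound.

£235,891

After 6 years at 4.82%: 53,950 × 1.33305252261 ≈ 71,918.1836.
Then 12 years at 9.9%: 71,918.1836 × 3.27998522167 ≈ 235,890.5794.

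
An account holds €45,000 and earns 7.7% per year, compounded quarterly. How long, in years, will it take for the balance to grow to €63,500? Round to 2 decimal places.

4.52 years

(1 + 0.01925)^(4t) = 63,500/45,000 = 1.4111.
4t·ln(1 + 0.01925) = ln(1.4111); 4t = 0.34438/0.0190671 ≈ 18.0614.
t ≈ 4.5153 years.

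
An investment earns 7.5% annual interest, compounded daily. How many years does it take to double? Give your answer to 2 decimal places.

(1 + 0.000205479)^(365t) = 2.
365t = ln 2 / ln(1 + 0.000205479) ≈ 0.69315/0.000205458 ≈ 3373.6628.
t ≈ 9.2429.

9.24 years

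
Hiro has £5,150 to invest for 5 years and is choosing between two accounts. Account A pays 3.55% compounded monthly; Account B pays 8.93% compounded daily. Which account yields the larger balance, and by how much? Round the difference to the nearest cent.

Account A growth factor: (1 + 0.0355/12)^60 ≈ 1.193915169; balance ≈ 6,148.6631.
Account B growth factor: (1 + 0.0893/365)^1825 ≈ 1.562747342; balance ≈ 8,048.1488.
Account B is larger by 1,899.4857.

Account B, by £1,899.49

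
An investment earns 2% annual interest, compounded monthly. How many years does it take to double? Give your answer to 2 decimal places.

34.69 years

(1 + 0.00166667)^(12t) = 2.
12t = ln 2 / ln(1 + 0.00166667) ≈ 0.69315/0.00166528 ≈ 416.2348.
t ≈ 34.6862.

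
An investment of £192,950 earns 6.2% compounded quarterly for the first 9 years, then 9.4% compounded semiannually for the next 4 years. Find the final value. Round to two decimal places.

£484,725.24

Phase 1: 192,950·(1 + 0.0155)^36 ≈ 335,677.4610.
Phase 2: 335,677.4610·(1 + 0.047)^8 ≈ 484,725.2407.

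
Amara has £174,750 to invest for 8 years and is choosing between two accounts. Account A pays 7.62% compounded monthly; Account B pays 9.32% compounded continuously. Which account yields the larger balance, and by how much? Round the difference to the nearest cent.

Account B, by £47,453.81

Account A growth factor: (1 + 0.00635)^96 ≈ 1.83615309667; balance ≈ 320,867.7536.
Account B growth factor: e^(0.0932·8) = e^0.7456 ≈ 2.10770567908; balance ≈ 368,321.5674.
Account B is larger by 47,453.8138.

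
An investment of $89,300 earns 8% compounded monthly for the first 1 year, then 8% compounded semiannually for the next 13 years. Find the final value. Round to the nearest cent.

$268,130.70

After 1 years at 8%: 89,300 × 1.08299950681 ≈ 96,711.8560.
Then 13 years at 8%: 96,711.8560 × 2.77246978475 ≈ 268,130.6985.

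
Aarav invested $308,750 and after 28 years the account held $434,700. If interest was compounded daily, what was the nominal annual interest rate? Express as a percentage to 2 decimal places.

(1 + r/365)^10220 = 434,700/308,750 = 1.40794.
1 + r/365 = 1.40794^(1/10220) ≈ 1.000033, so r/365 ≈ 0.0000334765.
r ≈ 365·0.0000334765 = 1.22189%.

1.22%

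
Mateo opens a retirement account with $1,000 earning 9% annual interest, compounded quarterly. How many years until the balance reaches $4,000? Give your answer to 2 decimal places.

We need (1 + 0.0225)^(4t) = 4, so 4t = ln 4 / ln 1.0225 ≈ 62.3037.
t ≈ 62.3037/4 = 15.5759 years.

15.58 years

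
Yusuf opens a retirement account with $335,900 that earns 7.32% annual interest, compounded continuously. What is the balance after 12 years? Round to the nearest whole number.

$808,527

A = P·e^(rt) = 335,900·e^(0.0732·12) = 335,900·e^0.8784.
e^0.8784 ≈ 2.40704535119, so A ≈ 808,526.5335.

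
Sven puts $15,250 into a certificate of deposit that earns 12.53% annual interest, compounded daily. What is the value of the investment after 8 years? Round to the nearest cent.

Growth factor = (1 + 0.1253/365)^2920 ≈ 2.7243448674.
A ≈ 15,250 × 2.7243448674 ≈ 41,546.2592.

$41,546.26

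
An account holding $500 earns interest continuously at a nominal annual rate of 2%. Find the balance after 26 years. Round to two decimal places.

$841.01

A = P·e^(rt) = 500·e^(0.02·26) = 500·e^0.52.
e^0.52 ≈ 1.68202765, so A ≈ 841.0138.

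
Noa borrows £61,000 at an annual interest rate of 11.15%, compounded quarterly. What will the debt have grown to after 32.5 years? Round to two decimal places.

£2,175,550.96

Periodic rate = 11.15%/4 = 0.027875; periods = 4·32.5 = 130.
A = 61,000·(1 + 0.027875)^130 ≈ 61,000·35.66476976284 ≈ 2,175,550.9555.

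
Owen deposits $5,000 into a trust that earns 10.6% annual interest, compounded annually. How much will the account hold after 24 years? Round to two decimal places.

$56,116.82

Growth factor = (1 + 0.106)^24 ≈ 11.223363972.
A ≈ 5,000 × 11.223363972 ≈ 56,116.8199.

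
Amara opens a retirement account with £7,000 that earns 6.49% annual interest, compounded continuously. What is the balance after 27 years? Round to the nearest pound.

£40,375

A = P·e^(rt) = 7,000·e^(0.0649·27) = 7,000·e^1.7523.
e^1.7523 ≈ 5.7678534948, so A ≈ 40,374.9745.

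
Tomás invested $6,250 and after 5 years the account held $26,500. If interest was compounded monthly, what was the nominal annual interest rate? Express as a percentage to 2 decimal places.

The 60-period growth factor is 26,500/6,250 = 4.24.
r/12 = 4.24^(1/60) − 1 ≈ 0.0243682, so r ≈ 12·0.0243682 = 29.24187%.

29.24%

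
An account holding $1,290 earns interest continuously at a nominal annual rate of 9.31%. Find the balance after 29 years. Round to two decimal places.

A = P·e^(rt) = 1,290·e^(0.0931·29) = 1,290·e^2.6999.
e^2.6999 ≈ 14.878243826, so A ≈ 19,192.9345.

$19,192.93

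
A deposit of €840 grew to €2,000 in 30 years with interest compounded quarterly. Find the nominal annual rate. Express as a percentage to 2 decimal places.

The 120-period growth factor is 2,000/840 = 2.38095.
r/4 = 2.38095^(1/120) − 1 ≈ 0.00725536, so r ≈ 4·0.00725536 = 2.90215%.

2.90%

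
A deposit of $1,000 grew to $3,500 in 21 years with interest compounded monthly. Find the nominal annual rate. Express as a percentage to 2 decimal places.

The 252-period growth factor is 3,500/1,000 = 3.5.
r/12 = 3.5^(1/252) − 1 ≈ 0.00498366, so r ≈ 12·0.00498366 = 5.98039%.

5.98%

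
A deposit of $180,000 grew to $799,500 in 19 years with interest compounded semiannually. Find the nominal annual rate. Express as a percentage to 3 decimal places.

The 38-period growth factor is 799,500/180,000 = 4.44167.
r/2 = 4.44167^(1/38) − 1 ≈ 0.0400176, so r ≈ 2·0.0400176 = 8.00352%.

8.004%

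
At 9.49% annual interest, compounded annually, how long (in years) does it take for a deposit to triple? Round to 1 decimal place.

12.1 years

(1 + 0.0949)^t = 3.
t = ln 3 / ln(1 + 0.0949) ≈ 1.0986/0.090663 ≈ 12.1175.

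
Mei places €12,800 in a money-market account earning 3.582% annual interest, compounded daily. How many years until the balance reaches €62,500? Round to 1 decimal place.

We need (1 + 0.000098137)^(365t) = 4.8828, so 365t = ln 4.8828 / ln 1.000098 ≈ 16159.0370.
t ≈ 16159.0370/365 = 44.2713 years.

44.3 years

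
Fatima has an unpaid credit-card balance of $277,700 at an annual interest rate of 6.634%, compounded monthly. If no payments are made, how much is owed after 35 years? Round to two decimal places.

$2,813,112.59

Periodic rate = 6.634%/12 = 0.00552833; periods = 12·35 = 420.
A = 277,700·(1 + 0.06634/12)^420 ≈ 277,700·10.1300417341 ≈ 2,813,112.5896.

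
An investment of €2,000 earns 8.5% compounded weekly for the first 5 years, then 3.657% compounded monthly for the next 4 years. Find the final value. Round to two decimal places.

After 5 years at 8.5%: 2,000 × 1.529059778 ≈ 3,058.1196.
Then 4 years at 3.657%: 3,058.1196 × 1.157262795 ≈ 3,539.0480.

€3,539.05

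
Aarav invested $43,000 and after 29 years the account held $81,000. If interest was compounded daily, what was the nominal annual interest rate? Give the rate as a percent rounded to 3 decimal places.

2.184%

(1 + r/365)^10585 = 81,000/43,000 = 1.88372.
1 + r/365 = 1.88372^(1/10585) ≈ 1.00006, so r/365 ≈ 0.0000598269.
r ≈ 365·0.0000598269 = 2.18368%.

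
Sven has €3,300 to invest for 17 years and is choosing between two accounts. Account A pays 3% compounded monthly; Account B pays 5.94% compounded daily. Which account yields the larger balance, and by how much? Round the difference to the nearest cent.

A: (1 + 0.0025)^204 ≈ 1.664231675, so 3,300 × 1.664231675 ≈ 5,491.9645.
B: (1 + 0.0594/365)^6205 ≈ 2.74482643, so 3,300 × 2.74482643 ≈ 9,057.9272.
Difference ≈ 3,565.9627 in favor of B.

Account B, by €3,565.96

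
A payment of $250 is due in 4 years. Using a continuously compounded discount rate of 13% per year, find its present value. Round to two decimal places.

P = A·e^(−rt) = 250·e^(−0.52).
e^(−0.52) ≈ 0.594520548, so P ≈ 148.6301.

$148.63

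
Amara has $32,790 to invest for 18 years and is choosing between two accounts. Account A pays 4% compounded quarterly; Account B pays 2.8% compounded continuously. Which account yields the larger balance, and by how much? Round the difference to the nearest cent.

Account A, by $12,846.14

Account A growth factor: (1 + 0.01)^72 ≈ 2.0470993121; balance ≈ 67,124.3864.
Account B growth factor: e^(0.028·18) = e^0.504 ≈ 1.6553293632; balance ≈ 54,278.2498.
Account A is larger by 12,846.1366.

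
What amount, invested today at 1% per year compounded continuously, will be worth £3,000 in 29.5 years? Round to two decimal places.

£2,233.59

P = A·e^(−rt) = 3,000·e^(−0.295).
e^(−0.295) ≈ 0.7445315875, so P ≈ 2,233.5948.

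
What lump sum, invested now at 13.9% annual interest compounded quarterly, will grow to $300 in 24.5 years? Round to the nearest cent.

Periodic rate = 13.9%/4 = 0.03475; 98 periods.
P = 300/(1 + 0.03475)^98 ≈ 300/28.4362705 ≈ 10.5499.

$10.55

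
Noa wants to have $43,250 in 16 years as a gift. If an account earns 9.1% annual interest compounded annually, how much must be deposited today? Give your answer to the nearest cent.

$10,734.70

Annual rate = 9.1% = 0.091; 16 periods.
P = 43,250/(1 + 0.091)^16 ≈ 43,250/4.0289883296 ≈ 10,734.7047.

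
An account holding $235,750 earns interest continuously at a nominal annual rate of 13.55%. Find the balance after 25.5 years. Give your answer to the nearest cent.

A = P·e^(rt) = 235,750·e^(0.1355·25.5) = 235,750·e^3.45525.
e^3.45525 ≈ 31.66620424385, so A ≈ 7,465,307.6505.

$7,465,307.65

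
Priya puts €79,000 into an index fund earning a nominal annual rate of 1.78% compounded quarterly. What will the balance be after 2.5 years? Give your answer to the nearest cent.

Growth factor = (1 + 0.00445)^10 ≈ 1.0454017698.
A ≈ 79,000 × 1.0454017698 ≈ 82,586.7398.

€82,586.74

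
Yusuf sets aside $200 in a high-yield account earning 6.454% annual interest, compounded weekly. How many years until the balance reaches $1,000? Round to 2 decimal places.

We need (1 + 0.00124115)^(52t) = 5, so 52t = ln 5 / ln 1.001241 ≈ 1297.5317.
t ≈ 1297.5317/52 = 24.9525 years.

24.95 years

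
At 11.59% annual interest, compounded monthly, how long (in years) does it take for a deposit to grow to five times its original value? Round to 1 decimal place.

(1 + 0.00965833)^(12t) = 5.
12t = ln 5 / ln(1 + 0.00965833) ≈ 1.6094/0.00961199 ≈ 167.4407.
t ≈ 13.9534.

14.0 years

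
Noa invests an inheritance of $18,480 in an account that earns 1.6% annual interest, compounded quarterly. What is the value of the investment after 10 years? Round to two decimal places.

Growth factor = (1 + 0.004)^40 ≈ 1.1731364057.
A ≈ 18,480 × 1.1731364057 ≈ 21,679.5608.

$21,679.56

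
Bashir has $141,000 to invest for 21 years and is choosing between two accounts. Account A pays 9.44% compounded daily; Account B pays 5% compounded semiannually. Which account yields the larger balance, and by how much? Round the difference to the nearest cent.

A: (1 + 0.0944/365)^7665 ≈ 7.258285834442, so 141,000 × 7.258285834442 ≈ 1,023,418.3027.
B: (1 + 0.025)^42 ≈ 2.82099519521, so 141,000 × 2.82099519521 ≈ 397,760.3225.
Difference ≈ 625,657.9801 in favor of A.

Account A, by $625,657.98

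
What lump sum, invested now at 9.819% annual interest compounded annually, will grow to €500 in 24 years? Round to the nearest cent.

Growth factor = (1 + 0.09819)^24 ≈ 9.46803019.
P = 500/9.46803019 ≈ 52.8093.

€52.81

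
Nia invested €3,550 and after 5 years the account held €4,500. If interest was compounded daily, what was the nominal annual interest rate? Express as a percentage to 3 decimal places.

4.743%

(1 + r/365)^1825 = 4,500/3,550 = 1.26761.
1 + r/365 = 1.26761^(1/1825) ≈ 1.00013, so r/365 ≈ 0.000129943.
r ≈ 365·0.000129943 = 4.74290%.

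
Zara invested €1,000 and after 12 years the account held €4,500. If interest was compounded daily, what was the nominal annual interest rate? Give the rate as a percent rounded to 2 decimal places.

The 4380-period growth factor is 4,500/1,000 = 4.5.
r/365 = 4.5^(1/4380) − 1 ≈ 0.000343456, so r ≈ 365·0.000343456 = 12.53613%.

12.54%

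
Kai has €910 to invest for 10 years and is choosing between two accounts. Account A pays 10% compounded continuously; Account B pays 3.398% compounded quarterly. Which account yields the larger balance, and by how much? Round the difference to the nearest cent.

Account A growth factor: e^(0.1·10) = e^1 ≈ 2.718281828; balance ≈ 2,473.6365.
Account B growth factor: (1 + 0.008495)^40 ≈ 1.402652128; balance ≈ 1,276.4134.
Account A is larger by 1,197.2230.

Account A, by €1,197.22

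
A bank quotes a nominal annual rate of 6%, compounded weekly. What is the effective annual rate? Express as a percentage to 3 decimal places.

6.180%

EAR = (1 + 6%/52)^52 − 1 = (1 + 0.00115385)^52 − 1.
(1 + 0.00115385)^52 ≈ 1.0618, so EAR ≈ 6.17998%.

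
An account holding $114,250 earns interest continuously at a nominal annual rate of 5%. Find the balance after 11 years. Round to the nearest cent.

$198,024.16

A = P·e^(rt) = 114,250·e^(0.05·11) = 114,250·e^0.55.
e^0.55 ≈ 1.73325301787, so A ≈ 198,024.1573.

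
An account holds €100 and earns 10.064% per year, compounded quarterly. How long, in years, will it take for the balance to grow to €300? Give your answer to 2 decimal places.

11.05 years

We need (1 + 0.02516)^(4t) = 3, so 4t = ln 3 / ln 1.02516 ≈ 44.2121.
t ≈ 44.2121/4 = 11.0530 years.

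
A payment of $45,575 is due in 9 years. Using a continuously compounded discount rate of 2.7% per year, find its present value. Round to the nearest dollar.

P = A·e^(−rt) = 45,575·e^(−0.243).
e^(−0.243) ≈ 0.78427151377, so P ≈ 35,743.1742.

$35,743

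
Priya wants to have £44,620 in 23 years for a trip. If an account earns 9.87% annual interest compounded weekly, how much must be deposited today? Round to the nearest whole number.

Periodic rate = 9.87%/52 = 0.00189808; 1196 periods.
P = 44,620/(1 + 0.0987/52)^1196 ≈ 44,620/9.6595620434 ≈ 4,619.2570.

£4,619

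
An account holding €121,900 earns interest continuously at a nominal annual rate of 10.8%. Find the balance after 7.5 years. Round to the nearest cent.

€274,019.98

A = P·e^(rt) = 121,900·e^(0.108·7.5) = 121,900·e^0.81.
e^0.81 ≈ 2.24790798668, so A ≈ 274,019.9836.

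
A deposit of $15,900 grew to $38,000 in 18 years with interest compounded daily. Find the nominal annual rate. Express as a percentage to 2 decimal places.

4.84%

(1 + r/365)^6570 = 38,000/15,900 = 2.38994.
1 + r/365 = 2.38994^(1/6570) ≈ 1.000133, so r/365 ≈ 0.000132622.
r ≈ 365·0.000132622 = 4.84069%.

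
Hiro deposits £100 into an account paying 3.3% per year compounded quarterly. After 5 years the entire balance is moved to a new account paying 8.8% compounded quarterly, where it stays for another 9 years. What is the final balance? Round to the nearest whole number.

£258

After 5 years at 3.3%: 100 × 1.17859505 ≈ 117.8595.
Then 9 years at 8.8%: 117.8595 × 2.18893189 ≈ 257.9864.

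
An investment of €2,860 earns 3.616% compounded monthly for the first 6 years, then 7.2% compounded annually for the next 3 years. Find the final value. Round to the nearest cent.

After 6 years at 3.616%: 2,860 × 1.2418892 ≈ 3,551.8031.
Then 3 years at 7.2%: 3,551.8031 × 1.231925248 ≈ 4,375.5559.

€4,375.56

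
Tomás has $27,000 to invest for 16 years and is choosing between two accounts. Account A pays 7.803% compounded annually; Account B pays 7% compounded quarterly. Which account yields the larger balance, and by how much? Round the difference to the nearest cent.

Account A, by $7,884.12

A: (1 + 0.07803)^16 ≈ 3.3273121723, so 27,000 × 3.3273121723 ≈ 89,837.4287.
B: (1 + 0.0175)^64 ≈ 3.0353078523, so 27,000 × 3.0353078523 ≈ 81,953.3120.
Difference ≈ 7,884.1166 in favor of A.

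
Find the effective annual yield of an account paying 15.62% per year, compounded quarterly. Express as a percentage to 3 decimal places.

One year is 4 periods at 0.03905 each: (1 + 0.03905)^4 ≈ 1.16559.
EAR = 1.16559 − 1 ≈ 16.55899%.

16.559%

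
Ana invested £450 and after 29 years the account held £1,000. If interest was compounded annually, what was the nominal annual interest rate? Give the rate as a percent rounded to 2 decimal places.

The 29-period growth factor is 1,000/450 = 2.22222.
r = 2.22222^(1/29) − 1 ≈ 0.0279173, i.e. 2.79173%.

2.79%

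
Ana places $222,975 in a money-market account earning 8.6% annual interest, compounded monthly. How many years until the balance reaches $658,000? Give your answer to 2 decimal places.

(1 + 0.00716667)^(12t) = 658,000/222,975 = 2.951.
12t·ln(1 + 0.00716667) = ln(2.951); 12t = 1.0821/0.00714111 ≈ 151.5374.
t ≈ 12.6281 years.

12.63 years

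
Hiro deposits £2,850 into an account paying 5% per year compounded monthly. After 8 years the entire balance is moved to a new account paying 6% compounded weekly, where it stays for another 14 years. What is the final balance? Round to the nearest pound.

After 8 years at 5%: 2,850 × 1.490585468 ≈ 4,248.1686.
Then 14 years at 6%: 4,248.1686 × 2.315245564 ≈ 9,835.5535.

£9,836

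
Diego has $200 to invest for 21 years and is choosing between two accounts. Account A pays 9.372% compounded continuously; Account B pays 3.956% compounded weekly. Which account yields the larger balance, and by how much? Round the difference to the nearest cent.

A: e^(0.09372·21) = e^1.96812 ≈ 7.157208281, so 200 × 7.157208281 ≈ 1,431.4417.
B: (1 + 0.03956/52)^1092 ≈ 2.29433755, so 200 × 2.29433755 ≈ 458.8675.
Difference ≈ 972.5741 in favor of A.

Account A, by $972.57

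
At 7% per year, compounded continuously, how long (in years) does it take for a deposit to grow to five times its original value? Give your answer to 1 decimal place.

e^(0.07t) = 5, so 0.07t = ln 5 ≈ 1.6094.
t ≈ 1.6094/0.07 ≈ 22.9920.

23.0 years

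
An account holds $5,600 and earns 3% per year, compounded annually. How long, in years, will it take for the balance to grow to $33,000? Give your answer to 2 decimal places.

60.01 years

(1 + 0.03)^t = 33,000/5,600 = 5.8929.
t·ln(1 + 0.03) = ln(5.8929); t = 1.7737/0.0295588 ≈ 60.0072.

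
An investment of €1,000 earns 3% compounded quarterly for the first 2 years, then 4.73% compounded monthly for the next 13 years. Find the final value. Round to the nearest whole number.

After 2 years at 3%: 1,000 × 1.061598848 ≈ 1,061.5988.
Then 13 years at 4.73%: 1,061.5988 × 1.847237555 ≈ 1,961.0253.

€1,961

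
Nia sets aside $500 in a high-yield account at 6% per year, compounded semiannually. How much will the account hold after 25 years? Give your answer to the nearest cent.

Growth factor = (1 + 0.03)^50 ≈ 4.383906019.
A ≈ 500 × 4.383906019 ≈ 2,191.9530.

$2,191.95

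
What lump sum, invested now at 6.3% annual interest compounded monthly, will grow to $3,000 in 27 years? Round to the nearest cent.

$549.94

Periodic rate = 6.3%/12 = 0.00525; 324 periods.
P = 3,000/(1 + 0.00525)^324 ≈ 3,000/5.455097222 ≈ 549.9444.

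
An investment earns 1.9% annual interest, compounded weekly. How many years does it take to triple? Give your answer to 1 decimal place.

57.8 years

(1 + 0.000365385)^(52t) = 3.
52t = ln 3 / ln(1 + 0.000365385) ≈ 1.0986/0.000365318 ≈ 3007.2776.
t ≈ 57.8323.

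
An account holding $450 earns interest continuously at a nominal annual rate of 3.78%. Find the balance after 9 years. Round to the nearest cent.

A = P·e^(rt) = 450·e^(0.0378·9) = 450·e^0.3402.
e^0.3402 ≈ 1.40522861, so A ≈ 632.3529.

$632.35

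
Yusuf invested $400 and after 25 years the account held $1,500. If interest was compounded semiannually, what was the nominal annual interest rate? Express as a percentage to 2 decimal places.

5.36%

The 50-period growth factor is 1,500/400 = 3.75.
r/2 = 3.75^(1/50) − 1 ≈ 0.0267876, so r ≈ 2·0.0267876 = 5.35752%.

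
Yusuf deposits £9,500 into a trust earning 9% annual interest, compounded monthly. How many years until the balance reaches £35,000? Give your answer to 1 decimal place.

(1 + 0.0075)^(12t) = 35,000/9,500 = 3.6842.
12t·ln(1 + 0.0075) = ln(3.6842); 12t = 1.3041/0.00747201 ≈ 174.5254.
t ≈ 14.5438 years.

14.5 years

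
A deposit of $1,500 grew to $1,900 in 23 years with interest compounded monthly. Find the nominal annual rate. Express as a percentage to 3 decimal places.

The 276-period growth factor is 1,900/1,500 = 1.26667.
r/12 = 1.26667^(1/276) − 1 ≈ 0.000856848, so r ≈ 12·0.000856848 = 1.02822%.

1.028%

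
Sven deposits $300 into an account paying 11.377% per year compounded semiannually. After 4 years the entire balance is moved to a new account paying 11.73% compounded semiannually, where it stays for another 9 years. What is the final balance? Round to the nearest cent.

Phase 1: 300·(1 + 0.056885)^8 ≈ 467.0282.
Phase 2: 467.0282·(1 + 0.05865)^18 ≈ 1,302.8258.

$1,302.83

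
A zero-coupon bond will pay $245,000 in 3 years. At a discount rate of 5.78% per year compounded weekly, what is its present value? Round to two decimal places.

$206,016.14

Growth factor = (1 + 0.0578/52)^156 ≈ 1.1892272197.
P = 245,000/1.1892272197 ≈ 206,016.1388.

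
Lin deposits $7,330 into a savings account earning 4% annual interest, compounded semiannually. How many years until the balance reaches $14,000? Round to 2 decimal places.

16.34 years

We need (1 + 0.02)^(2t) = 1.91, so 2t = ln 1.91 / ln 1.02 ≈ 32.6766.
t ≈ 32.6766/2 = 16.3383 years.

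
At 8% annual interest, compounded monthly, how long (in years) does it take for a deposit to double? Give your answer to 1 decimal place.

8.7 years

(1 + 0.00666667)^(12t) = 2.
12t = ln 2 / ln(1 + 0.00666667) ≈ 0.69315/0.00664454 ≈ 104.3183.
t ≈ 8.6932.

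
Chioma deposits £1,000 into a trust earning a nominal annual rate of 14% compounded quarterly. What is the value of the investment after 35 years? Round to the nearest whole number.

Periodic rate = 14%/4 = 0.035; periods = 4·35 = 140.
A = 1,000·(1 + 0.035)^140 ≈ 1,000·123.494885274 ≈ 123,494.8853.

£123,495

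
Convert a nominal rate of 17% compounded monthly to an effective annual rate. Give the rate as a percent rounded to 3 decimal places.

18.389%

One year is 12 periods at 0.0141667 each: (1 + 0.0141667)^12 ≈ 1.183892.
EAR = 1.183892 − 1 ≈ 18.38917%.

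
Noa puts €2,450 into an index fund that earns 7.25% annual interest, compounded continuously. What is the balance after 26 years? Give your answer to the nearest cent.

€16,136.57

A = P·e^(rt) = 2,450·e^(0.0725·26) = 2,450·e^1.885.
e^1.885 ≈ 6.586354442, so A ≈ 16,136.5684.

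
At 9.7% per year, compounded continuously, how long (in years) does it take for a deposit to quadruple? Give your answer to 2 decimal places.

e^(0.097t) = 4, so 0.097t = ln 4 ≈ 1.3863.
t ≈ 1.3863/0.097 ≈ 14.2917.

14.29 years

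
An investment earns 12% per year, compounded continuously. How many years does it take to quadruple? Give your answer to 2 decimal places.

e^(0.12t) = 4, so 0.12t = ln 4 ≈ 1.3863.
t ≈ 1.3863/0.12 ≈ 11.5525.

11.55 years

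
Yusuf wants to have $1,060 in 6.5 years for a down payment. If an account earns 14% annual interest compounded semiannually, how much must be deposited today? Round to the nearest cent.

$439.86

Periodic rate = 14%/2 = 0.07; 13 periods.
P = 1,060/(1 + 0.07)^13 ≈ 1,060/2.409845 ≈ 439.8623.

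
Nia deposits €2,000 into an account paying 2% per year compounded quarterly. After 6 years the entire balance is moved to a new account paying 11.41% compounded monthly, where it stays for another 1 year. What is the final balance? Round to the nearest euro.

Phase 1: 2,000·(1 + 0.005)^24 ≈ 2,254.3196.
Phase 2: 2,254.3196·(1 + 0.1141/12)^12 ≈ 2,525.4244.

€2,525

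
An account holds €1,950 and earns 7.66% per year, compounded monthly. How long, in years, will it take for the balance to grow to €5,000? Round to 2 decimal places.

We need (1 + 0.00638333)^(12t) = 2.5641, so 12t = ln 2.5641 / ln 1.006383 ≈ 147.9808.
t ≈ 147.9808/12 = 12.3317 years.

12.33 years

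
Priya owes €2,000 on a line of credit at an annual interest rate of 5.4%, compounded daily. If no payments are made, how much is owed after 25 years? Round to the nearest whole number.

Growth factor = (1 + 0.054/365)^9125 ≈ 3.857040374.
A ≈ 2,000 × 3.857040374 ≈ 7,714.0807.

€7,714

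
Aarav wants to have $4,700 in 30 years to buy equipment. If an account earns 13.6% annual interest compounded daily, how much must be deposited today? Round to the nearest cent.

$79.53

Periodic rate = 13.6%/365 = 0.000372603; 10950 periods.
P = 4,700/(1 + 0.136/365)^10950 ≈ 4,700/59.10054105 ≈ 79.5255.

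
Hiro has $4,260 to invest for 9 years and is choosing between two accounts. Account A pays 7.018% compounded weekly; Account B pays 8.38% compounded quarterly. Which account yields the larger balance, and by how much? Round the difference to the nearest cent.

A: (1 + 0.07018/52)^468 ≈ 1.879854088, so 4,260 × 1.879854088 ≈ 8,008.1784.
B: (1 + 0.02095)^36 ≈ 2.109410216, so 4,260 × 2.109410216 ≈ 8,986.0875.
Difference ≈ 977.9091 in favor of B.

Account B, by $977.91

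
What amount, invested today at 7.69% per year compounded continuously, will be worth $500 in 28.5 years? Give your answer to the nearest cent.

P = A·e^(−rt) = 500·e^(−2.19165).
e^(−2.19165) ≈ 0.111732238, so P ≈ 55.8661.

$55.87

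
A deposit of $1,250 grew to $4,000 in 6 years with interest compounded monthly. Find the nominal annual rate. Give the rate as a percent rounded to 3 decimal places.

19.543%

(1 + r/12)^72 = 4,000/1,250 = 3.2.
1 + r/12 = 3.2^(1/72) ≈ 1.016286, so r/12 ≈ 0.0162861.
r ≈ 12·0.0162861 = 19.54328%.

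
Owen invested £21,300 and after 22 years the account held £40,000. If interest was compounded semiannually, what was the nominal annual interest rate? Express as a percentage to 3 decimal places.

2.885%

The 44-period growth factor is 40,000/21,300 = 1.87793.
r/2 = 1.87793^(1/44) − 1 ≈ 0.0144252, so r ≈ 2·0.0144252 = 2.88503%.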